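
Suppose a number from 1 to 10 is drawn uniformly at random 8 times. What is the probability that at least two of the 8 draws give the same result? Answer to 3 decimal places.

0.982

P(all 8 different) = 10/10 · 9/10 · ··· · 3/10 ≈ 0.018.
P(at least two equal) = 1 − 0.018 = 0.982.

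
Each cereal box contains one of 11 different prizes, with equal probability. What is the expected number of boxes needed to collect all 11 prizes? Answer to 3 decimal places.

33.219

After i distinct types are collected, each trial gives a new one with probability (11−i)/11, so the expected wait for the next new type is 11/(11−i).
E = 11/11 + 11/10 + 11/9 + 11/8 + 11/7 + 11/6 + 11/5 + 11/4 + 11/3 + 11/2 + 11/1 = 83711/2520 ≈ 33.219.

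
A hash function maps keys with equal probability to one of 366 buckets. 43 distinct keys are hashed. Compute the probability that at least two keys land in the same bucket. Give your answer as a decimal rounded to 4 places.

It's easier to compute the probability that all 43 are distinct.
P(all distinct) = 366/366 · 365/366 · ··· · 324/366 ≈ 0.0766.
So the probability of at least one match is 1 − 0.0766 = 0.9234.

0.9234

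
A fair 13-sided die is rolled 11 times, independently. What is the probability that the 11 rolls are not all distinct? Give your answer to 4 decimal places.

0.9983

P(all 11 different) = 13/13 · 12/13 · ··· · 3/13 ≈ 0.0017.
P(at least two equal) = 1 − 0.0017 = 0.9983.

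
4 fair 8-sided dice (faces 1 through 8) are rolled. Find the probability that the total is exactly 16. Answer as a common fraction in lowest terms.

315/4096

There are 8^4 = 4096 equally likely outcomes.
The number of ordered 4-tuples from {1,…,8} summing to 16 is 315.
P(sum = 16) = 315/4096.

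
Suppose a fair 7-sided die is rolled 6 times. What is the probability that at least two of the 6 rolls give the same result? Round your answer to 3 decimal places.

0.957

P(all 6 different) = 7/7 · 6/7 · ··· · 2/7 ≈ 0.043.
P(at least two equal) = 1 − 0.043 = 0.957.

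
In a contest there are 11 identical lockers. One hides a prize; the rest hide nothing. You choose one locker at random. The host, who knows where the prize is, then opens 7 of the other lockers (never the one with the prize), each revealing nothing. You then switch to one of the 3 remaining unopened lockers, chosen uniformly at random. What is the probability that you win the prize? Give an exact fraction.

10/33

Your original locker holds the prize with probability 1/11, so the other 10 collectively hold it with probability 10/11.
The host can always find 7 empty lockers to open, so the reveals don't change that 10/11; it is now spread over the 3 remaining unopened lockers.
P(win by switching) = (10/11) · (1/3) = 10/33.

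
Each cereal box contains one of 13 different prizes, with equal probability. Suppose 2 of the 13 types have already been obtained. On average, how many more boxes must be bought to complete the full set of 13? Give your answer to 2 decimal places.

39.26

Starting from 2 distinct types, each trial gives a new one with probability (13−i)/13 when i types are held, so the wait for the next new type is 13/(13−i).
E = 13/11 + 13/10 + 13/9 + 13/8 + 13/7 + 13/6 + 13/5 + 13/4 + 13/3 + 13/2 + 13/1 = 1088243/27720 ≈ 39.26.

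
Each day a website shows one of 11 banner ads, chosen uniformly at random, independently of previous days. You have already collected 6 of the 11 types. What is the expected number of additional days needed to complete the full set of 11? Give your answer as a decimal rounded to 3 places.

Starting from 6 distinct types, each trial gives a new one with probability (11−i)/11 when i types are held, so the wait for the next new type is 11/(11−i).
E = 11/5 + 11/4 + 11/3 + 11/2 + 11/1 = 1507/60 ≈ 25.117.

25.117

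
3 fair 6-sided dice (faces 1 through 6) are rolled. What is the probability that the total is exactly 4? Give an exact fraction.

There are 6^3 = 216 equally likely outcomes.
The number of ordered 3-tuples from {1,…,6} summing to 4 is 3.
P(sum = 4) = 3/216 = 1/72.

1/72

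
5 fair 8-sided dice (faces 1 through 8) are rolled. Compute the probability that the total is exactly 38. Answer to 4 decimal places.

There are 8^5 = 32768 equally likely outcomes.
The number of ordered 5-tuples from {1,…,8} summing to 38 is 15.
P(sum = 38) = 15/32768 ≈ 0.0005.

0.0005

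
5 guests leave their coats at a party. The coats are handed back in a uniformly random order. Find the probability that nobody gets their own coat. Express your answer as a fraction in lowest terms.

11/30

This is the derangement probability: permutations of 5 with no fixed point.
D(5) = 5! · (1 − 1/1! + 1/2! − ··· + (−1)^5/5!) = 44.
P = 44/120 = 11/30.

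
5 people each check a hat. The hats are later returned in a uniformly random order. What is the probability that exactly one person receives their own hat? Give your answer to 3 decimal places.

0.375

Choose which one is fixed: C(5,1) = 5 ways.
The remaining 4 must have no fixed point: D(4) = 9.
P = 5·9/120 = 3/8 ≈ 0.375.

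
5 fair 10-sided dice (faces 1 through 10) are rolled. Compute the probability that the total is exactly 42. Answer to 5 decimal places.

0.00495

There are 10^5 = 100000 equally likely outcomes.
The number of ordered 5-tuples from {1,…,10} summing to 42 is 495.
P(sum = 42) = 495/100000 = 99/20000 ≈ 0.00495.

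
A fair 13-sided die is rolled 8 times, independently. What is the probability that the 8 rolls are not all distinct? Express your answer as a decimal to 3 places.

0.936

P(all 8 different) = 13/13 · 12/13 · ··· · 6/13 ≈ 0.064.
P(at least two equal) = 1 − 0.064 = 0.936.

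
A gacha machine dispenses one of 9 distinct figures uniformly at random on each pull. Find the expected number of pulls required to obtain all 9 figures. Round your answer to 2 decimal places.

After i distinct types are collected, each trial gives a new one with probability (9−i)/9, so the expected wait for the next new type is 9/(9−i).
E = 9/9 + 9/8 + 9/7 + 9/6 + 9/5 + 9/4 + 9/3 + 9/2 + 9/1 = 7129/280 ≈ 25.46.

25.46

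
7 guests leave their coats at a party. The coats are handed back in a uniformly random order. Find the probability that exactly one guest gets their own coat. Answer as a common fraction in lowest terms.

Choose which one is fixed: C(7,1) = 7 ways.
The remaining 6 must have no fixed point: D(6) = 265.
P = 7·265/5040 = 53/144.

53/144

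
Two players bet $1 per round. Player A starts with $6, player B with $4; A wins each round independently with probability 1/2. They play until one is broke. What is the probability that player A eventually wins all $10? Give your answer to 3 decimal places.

0.600

With a fair step, P(i) = ½P(i−1) + ½P(i+1) with P(0)=0, P(10)=1 has the linear solution P(i) = i/10.
P(6) = 6/10 = 3/5 ≈ 0.600.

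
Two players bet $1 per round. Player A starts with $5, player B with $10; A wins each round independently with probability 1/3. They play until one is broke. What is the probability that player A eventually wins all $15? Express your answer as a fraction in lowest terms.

1/1057

Let r = q/p = (2/3)/(1/3) = 2. The recurrence P(i) = p·P(i+1) + q·P(i−1) with P(0)=0, P(15)=1 gives P(i) = (1 − r^i)/(1 − r^15).
P(5) = (1 − (2)^5) / (1 − (2)^15) = 1/1057.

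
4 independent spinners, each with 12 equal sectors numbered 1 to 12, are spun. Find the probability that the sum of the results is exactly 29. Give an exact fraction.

There are 12^4 = 20736 equally likely outcomes.
The number of ordered 4-tuples from {1,…,12} summing to 29 is 1060.
P(sum = 29) = 1060/20736 = 265/5184.

265/5184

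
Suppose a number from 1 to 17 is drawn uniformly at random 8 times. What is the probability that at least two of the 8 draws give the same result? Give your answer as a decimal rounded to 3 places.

P(all 8 different) = 17/17 · 16/17 · ··· · 10/17 ≈ 0.141.
P(at least two equal) = 1 − 0.141 = 0.859.

0.859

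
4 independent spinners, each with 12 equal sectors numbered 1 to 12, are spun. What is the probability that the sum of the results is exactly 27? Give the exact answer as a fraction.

143/2592

There are 12^4 = 20736 equally likely outcomes.
The number of ordered 4-tuples from {1,…,12} summing to 27 is 1144.
P(sum = 27) = 1144/20736 = 143/2592.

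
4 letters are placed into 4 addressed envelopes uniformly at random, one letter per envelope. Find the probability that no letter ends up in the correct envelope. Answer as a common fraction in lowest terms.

3/8

This is the derangement probability: permutations of 4 with no fixed point.
D(4) = 4! · (1 − 1/1! + 1/2! − ··· + (−1)^4/4!) = 9.
P = 9/24 = 3/8.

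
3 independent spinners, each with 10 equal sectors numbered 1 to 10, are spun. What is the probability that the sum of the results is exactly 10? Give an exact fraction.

There are 10^3 = 1000 equally likely outcomes.
The number of ordered 3-tuples from {1,…,10} summing to 10 is 36.
P(sum = 10) = 36/1000 = 9/250.

9/250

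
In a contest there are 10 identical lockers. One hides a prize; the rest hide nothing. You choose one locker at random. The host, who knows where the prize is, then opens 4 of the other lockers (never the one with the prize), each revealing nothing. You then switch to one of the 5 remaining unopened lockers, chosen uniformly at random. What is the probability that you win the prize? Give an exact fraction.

Your original locker holds the prize with probability 1/10, so the other 9 collectively hold it with probability 9/10.
The host can always find 4 empty lockers to open, so the reveals don't change that 9/10; it is now spread over the 5 remaining unopened lockers.
P(win by switching) = (9/10) · (1/5) = 9/50.

9/50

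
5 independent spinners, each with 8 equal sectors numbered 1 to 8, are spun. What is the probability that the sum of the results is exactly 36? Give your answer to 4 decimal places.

0.0021

There are 8^5 = 32768 equally likely outcomes.
The number of ordered 5-tuples from {1,…,8} summing to 36 is 70.
P(sum = 36) = 70/32768 = 35/16384 ≈ 0.0021.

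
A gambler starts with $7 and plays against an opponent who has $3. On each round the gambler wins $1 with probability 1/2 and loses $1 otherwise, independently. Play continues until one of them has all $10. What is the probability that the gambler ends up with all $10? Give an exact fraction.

7/10

With a fair step, P(i) = ½P(i−1) + ½P(i+1) with P(0)=0, P(10)=1 has the linear solution P(i) = i/10.
P(7) = 7/10.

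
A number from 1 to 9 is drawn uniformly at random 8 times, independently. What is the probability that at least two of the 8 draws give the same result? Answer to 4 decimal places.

P(all 8 different) = 9/9 · 8/9 · ··· · 2/9 ≈ 0.0084.
P(at least two equal) = 1 − 0.0084 = 0.9916.

0.9916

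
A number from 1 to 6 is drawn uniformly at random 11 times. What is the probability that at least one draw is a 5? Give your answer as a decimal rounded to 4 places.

0.8654

P(no draw is a 5) = (5/6)^11 ≈ 0.1346.
P(at least one) = 1 − 0.1346 = 0.8654.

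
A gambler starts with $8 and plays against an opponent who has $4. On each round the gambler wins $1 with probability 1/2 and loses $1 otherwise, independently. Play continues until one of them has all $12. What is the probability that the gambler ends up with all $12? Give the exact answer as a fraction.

2/3

With a fair step, P(i) = ½P(i−1) + ½P(i+1) with P(0)=0, P(12)=1 has the linear solution P(i) = i/12.
P(8) = 8/12 = 2/3.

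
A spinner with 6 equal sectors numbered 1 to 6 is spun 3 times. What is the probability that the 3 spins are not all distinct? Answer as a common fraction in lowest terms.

P(all 3 different) = 6/6 · 5/6 · ··· · 4/6 = 5/9.
P(at least two equal) = 1 − 5/9 = 4/9.

4/9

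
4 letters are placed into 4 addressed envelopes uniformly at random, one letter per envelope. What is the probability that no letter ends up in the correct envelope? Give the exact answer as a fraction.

This is the derangement probability: permutations of 4 with no fixed point.
D(4) = 4! · (1 − 1/1! + 1/2! − ··· + (−1)^4/4!) = 9.
P = 9/24 = 3/8.

3/8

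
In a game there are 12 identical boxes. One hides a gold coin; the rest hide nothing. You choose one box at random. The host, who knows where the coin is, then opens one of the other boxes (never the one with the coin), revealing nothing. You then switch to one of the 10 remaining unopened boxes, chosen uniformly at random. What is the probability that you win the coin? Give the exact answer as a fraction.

Your original box holds the coin with probability 1/12, so the other 11 collectively hold it with probability 11/12.
The host can always find an empty box to open, so this doesn't change that 11/12; it is now spread over the 10 remaining unopened boxes.
P(win by switching) = (11/12) · (1/10) = 11/120.

11/120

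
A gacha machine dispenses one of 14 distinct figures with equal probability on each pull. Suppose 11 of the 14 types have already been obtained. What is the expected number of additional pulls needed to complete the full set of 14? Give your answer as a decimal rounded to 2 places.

Starting from 11 distinct types, each trial gives a new one with probability (14−i)/14 when i types are held, so the wait for the next new type is 14/(14−i).
E = 14/3 + 14/2 + 14/1 = 77/3 ≈ 25.67.

25.67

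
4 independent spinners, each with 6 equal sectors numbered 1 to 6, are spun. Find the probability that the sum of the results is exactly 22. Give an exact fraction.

5/648

There are 6^4 = 1296 equally likely outcomes.
The number of ordered 4-tuples from {1,…,6} summing to 22 is 10.
P(sum = 22) = 10/1296 = 5/648.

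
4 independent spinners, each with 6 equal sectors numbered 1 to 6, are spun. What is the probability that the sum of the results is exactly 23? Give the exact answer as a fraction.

1/324

There are 6^4 = 1296 equally likely outcomes.
The number of ordered 4-tuples from {1,…,6} summing to 23 is 4.
P(sum = 23) = 4/1296 = 1/324.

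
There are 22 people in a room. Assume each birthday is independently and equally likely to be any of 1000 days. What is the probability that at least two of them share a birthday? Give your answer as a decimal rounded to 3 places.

0.208

It's easier to compute the probability that all 22 are distinct.
P(all distinct) = 1000/1000 · 999/1000 · ··· · 979/1000 ≈ 0.792.
So the probability of at least one match is 1 − 0.792 = 0.208.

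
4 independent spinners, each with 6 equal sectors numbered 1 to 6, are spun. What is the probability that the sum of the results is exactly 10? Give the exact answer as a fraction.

5/81

There are 6^4 = 1296 equally likely outcomes.
The number of ordered 4-tuples from {1,…,6} summing to 10 is 80.
P(sum = 10) = 80/1296 = 5/81.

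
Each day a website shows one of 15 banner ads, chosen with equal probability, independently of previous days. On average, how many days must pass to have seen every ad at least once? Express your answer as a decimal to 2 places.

49.77

After i distinct types are collected, each trial gives a new one with probability (15−i)/15, so the expected wait for the next new type is 15/(15−i).
E = 15/15 + 15/14 + 15/13 + 15/12 + 15/11 + 15/10 + 15/9 + 15/8 + 15/7 + 15/6 + 15/5 + 15/4 + 15/3 + 15/2 + 15/1 = 1195757/24024 ≈ 49.77.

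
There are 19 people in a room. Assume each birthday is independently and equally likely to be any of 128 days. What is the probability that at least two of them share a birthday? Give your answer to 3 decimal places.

It's easier to compute the probability that all 19 are distinct.
P(all distinct) = 128/128 · 127/128 · ··· · 110/128 ≈ 0.245.
So the probability of at least one match is 1 − 0.245 = 0.755.

0.755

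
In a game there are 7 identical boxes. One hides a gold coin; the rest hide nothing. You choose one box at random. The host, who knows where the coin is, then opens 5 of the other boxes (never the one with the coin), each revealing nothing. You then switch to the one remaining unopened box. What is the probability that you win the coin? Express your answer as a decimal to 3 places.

Your original box holds the coin with probability 1/7, so the other 6 collectively hold it with probability 6/7.
The host can always find 5 empty boxes to open, so the reveals don't change that 6/7; it is now spread over the 1 remaining unopened box.
P(win by switching) = (6/7) · (1/1) = 6/7 ≈ 0.857.

0.857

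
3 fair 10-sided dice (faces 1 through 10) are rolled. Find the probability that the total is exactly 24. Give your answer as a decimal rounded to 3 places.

There are 10^3 = 1000 equally likely outcomes.
The number of ordered 3-tuples from {1,…,10} summing to 24 is 28.
P(sum = 24) = 28/1000 = 7/250 ≈ 0.028.

0.028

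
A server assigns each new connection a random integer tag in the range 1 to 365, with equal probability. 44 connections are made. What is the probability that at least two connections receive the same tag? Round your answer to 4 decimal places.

0.9329

It's easier to compute the probability that all 44 are distinct.
P(all distinct) = 365/365 · 364/365 · ··· · 322/365 ≈ 0.0671.
So the probability of at least one match is 1 − 0.0671 = 0.9329.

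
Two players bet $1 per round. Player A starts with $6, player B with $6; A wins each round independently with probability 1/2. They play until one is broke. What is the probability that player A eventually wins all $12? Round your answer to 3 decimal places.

0.500

With a fair step, P(i) = ½P(i−1) + ½P(i+1) with P(0)=0, P(12)=1 has the linear solution P(i) = i/12.
P(6) = 6/12 = 1/2 ≈ 0.500.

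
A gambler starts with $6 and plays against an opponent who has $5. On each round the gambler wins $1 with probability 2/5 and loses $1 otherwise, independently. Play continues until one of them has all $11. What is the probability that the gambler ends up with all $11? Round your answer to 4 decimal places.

0.1215

Let r = q/p = (3/5)/(2/5) = 3/2. The recurrence P(i) = p·P(i+1) + q·P(i−1) with P(0)=0, P(11)=1 gives P(i) = (1 − r^i)/(1 − r^11).
P(6) = (1 − (3/2)^6) / (1 − (3/2)^11) = 21280/175099 ≈ 0.1215.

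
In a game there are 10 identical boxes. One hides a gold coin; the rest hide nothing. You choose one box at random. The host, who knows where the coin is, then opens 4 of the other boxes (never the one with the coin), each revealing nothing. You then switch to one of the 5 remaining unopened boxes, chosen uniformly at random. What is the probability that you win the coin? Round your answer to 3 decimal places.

Your original box holds the coin with probability 1/10, so the other 9 collectively hold it with probability 9/10.
The host can always find 4 empty boxes to open, so the reveals don't change that 9/10; it is now spread over the 5 remaining unopened boxes.
P(win by switching) = (9/10) · (1/5) = 9/50 ≈ 0.180.

0.180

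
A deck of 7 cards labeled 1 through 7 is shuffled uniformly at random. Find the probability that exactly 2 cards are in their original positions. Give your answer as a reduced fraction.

Choose which 2 of the 7 are fixed: C(7,2) = 21 ways.
The remaining 5 must have no fixed point: D(5) = 44.
P = 21·44/5040 = 11/60.

11/60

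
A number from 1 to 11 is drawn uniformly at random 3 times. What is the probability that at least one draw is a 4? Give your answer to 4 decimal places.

P(no draw is a 4) = (10/11)^3 ≈ 0.7513.
P(at least one) = 1 − 0.7513 = 0.2487.

0.2487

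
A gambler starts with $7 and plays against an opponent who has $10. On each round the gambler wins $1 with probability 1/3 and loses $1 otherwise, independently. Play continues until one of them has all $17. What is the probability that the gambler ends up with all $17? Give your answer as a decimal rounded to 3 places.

Let r = q/p = (2/3)/(1/3) = 2. The recurrence P(i) = p·P(i+1) + q·P(i−1) with P(0)=0, P(17)=1 gives P(i) = (1 − r^i)/(1 − r^17).
P(7) = (1 − (2)^7) / (1 − (2)^17) = 127/131071 ≈ 0.001.

0.001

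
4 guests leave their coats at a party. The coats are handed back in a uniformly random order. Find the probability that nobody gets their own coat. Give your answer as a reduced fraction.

This is the derangement probability: permutations of 4 with no fixed point.
D(4) = 4! · (1 − 1/1! + 1/2! − ··· + (−1)^4/4!) = 9.
P = 9/24 = 3/8.

3/8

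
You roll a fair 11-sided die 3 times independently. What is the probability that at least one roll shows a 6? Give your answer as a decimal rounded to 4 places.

0.2487

P(no roll shows a 6) = (10/11)^3 ≈ 0.7513.
P(at least one) = 1 − 0.7513 = 0.2487.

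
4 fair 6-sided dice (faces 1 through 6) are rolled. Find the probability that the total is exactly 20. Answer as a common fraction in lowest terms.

35/1296

There are 6^4 = 1296 equally likely outcomes.
The number of ordered 4-tuples from {1,…,6} summing to 20 is 35.
P(sum = 20) = 35/1296.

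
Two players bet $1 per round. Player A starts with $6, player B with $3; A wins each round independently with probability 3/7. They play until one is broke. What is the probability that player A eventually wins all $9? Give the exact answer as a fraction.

Let r = q/p = (4/7)/(3/7) = 4/3. The recurrence P(i) = p·P(i+1) + q·P(i−1) with P(0)=0, P(9)=1 gives P(i) = (1 − r^i)/(1 − r^9).
P(6) = (1 − (4/3)^6) / (1 − (4/3)^9) = 2457/6553.

2457/6553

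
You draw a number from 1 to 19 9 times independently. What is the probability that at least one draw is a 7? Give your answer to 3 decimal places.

P(no draw is a 7) = (18/19)^9 ≈ 0.615.
P(at least one) = 1 − 0.615 = 0.385.

0.385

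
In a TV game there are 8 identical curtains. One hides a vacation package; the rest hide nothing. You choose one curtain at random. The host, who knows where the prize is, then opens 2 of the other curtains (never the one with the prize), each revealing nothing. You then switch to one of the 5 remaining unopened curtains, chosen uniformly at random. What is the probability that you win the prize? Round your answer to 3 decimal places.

0.175

Your original curtain holds the prize with probability 1/8, so the other 7 collectively hold it with probability 7/8.
The host can always find 2 empty curtains to open, so the reveals don't change that 7/8; it is now spread over the 5 remaining unopened curtains.
P(win by switching) = (7/8) · (1/5) = 7/40 ≈ 0.175.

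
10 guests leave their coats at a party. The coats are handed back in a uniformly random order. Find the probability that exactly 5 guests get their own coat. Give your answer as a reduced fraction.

Choose which 5 of the 10 are fixed: C(10,5) = 252 ways.
The remaining 5 must have no fixed point: D(5) = 44.
P = 252·44/3628800 = 11/3600.

11/3600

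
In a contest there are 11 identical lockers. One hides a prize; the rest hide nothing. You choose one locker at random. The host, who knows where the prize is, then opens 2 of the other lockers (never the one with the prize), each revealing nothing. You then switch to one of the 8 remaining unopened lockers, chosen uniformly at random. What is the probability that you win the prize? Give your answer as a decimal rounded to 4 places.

Your original locker holds the prize with probability 1/11, so the other 10 collectively hold it with probability 10/11.
The host can always find 2 empty lockers to open, so the reveals don't change that 10/11; it is now spread over the 8 remaining unopened lockers.
P(win by switching) = (10/11) · (1/8) = 5/44 ≈ 0.1136.

0.1136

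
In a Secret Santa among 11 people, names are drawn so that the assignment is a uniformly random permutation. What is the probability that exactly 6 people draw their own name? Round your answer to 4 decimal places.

Choose which 6 of the 11 are fixed: C(11,6) = 462 ways.
The remaining 5 must have no fixed point: D(5) = 44.
P = 462·44/39916800 = 11/21600 ≈ 0.0005.

0.0005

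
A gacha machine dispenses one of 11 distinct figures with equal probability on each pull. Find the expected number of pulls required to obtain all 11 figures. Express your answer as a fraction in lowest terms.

83711/2520

After i distinct types are collected, each trial gives a new one with probability (11−i)/11, so the expected wait for the next new type is 11/(11−i).
E = 11/11 + 11/10 + 11/9 + 11/8 + 11/7 + 11/6 + 11/5 + 11/4 + 11/3 + 11/2 + 11/1 = 83711/2520.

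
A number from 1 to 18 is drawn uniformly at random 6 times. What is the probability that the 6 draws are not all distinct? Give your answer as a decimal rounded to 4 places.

P(all 6 different) = 18/18 · 17/18 · ··· · 13/18 ≈ 0.3930.
P(at least two equal) = 1 − 0.3930 = 0.6070.

0.6070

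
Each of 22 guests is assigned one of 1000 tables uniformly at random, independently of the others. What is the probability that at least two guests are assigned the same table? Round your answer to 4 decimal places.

It's easier to compute the probability that all 22 are distinct.
P(all distinct) = 1000/1000 · 999/1000 · ··· · 979/1000 ≈ 0.7924.
So the probability of at least one match is 1 − 0.7924 = 0.2076.

0.2076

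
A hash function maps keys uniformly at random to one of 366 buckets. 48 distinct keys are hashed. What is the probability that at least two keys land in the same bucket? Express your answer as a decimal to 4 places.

0.9602

It's easier to compute the probability that all 48 are distinct.
P(all distinct) = 366/366 · 365/366 · ··· · 319/366 ≈ 0.0398.
So the probability of at least one match is 1 − 0.0398 = 0.9602.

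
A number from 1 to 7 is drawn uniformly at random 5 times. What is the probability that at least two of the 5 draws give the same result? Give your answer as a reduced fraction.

P(all 5 different) = 7/7 · 6/7 · ··· · 3/7 = 360/2401.
P(at least two equal) = 1 − 360/2401 = 2041/2401.

2041/2401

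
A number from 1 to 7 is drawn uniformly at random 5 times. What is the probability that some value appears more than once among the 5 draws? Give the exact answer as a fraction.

P(all 5 different) = 7/7 · 6/7 · ··· · 3/7 = 360/2401.
P(at least two equal) = 1 − 360/2401 = 2041/2401.

2041/2401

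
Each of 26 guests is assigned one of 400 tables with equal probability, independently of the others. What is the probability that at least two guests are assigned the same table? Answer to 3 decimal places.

0.564

It's easier to compute the probability that all 26 are distinct.
P(all distinct) = 400/400 · 399/400 · ··· · 375/400 ≈ 0.436.
So the probability of at least one match is 1 − 0.436 = 0.564.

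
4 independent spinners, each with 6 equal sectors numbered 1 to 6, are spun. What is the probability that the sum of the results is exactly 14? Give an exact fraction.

There are 6^4 = 1296 equally likely outcomes.
The number of ordered 4-tuples from {1,…,6} summing to 14 is 146.
P(sum = 14) = 146/1296 = 73/648.

73/648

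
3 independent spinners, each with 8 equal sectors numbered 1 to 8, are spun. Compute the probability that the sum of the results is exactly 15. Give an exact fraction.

23/256

There are 8^3 = 512 equally likely outcomes.
The number of ordered 3-tuples from {1,…,8} summing to 15 is 46.
P(sum = 15) = 46/512 = 23/256.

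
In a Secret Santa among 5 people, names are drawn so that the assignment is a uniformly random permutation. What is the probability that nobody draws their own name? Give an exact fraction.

This is the derangement probability: permutations of 5 with no fixed point.
D(5) = 5! · (1 − 1/1! + 1/2! − ··· + (−1)^5/5!) = 44.
P = 44/120 = 11/30.

11/30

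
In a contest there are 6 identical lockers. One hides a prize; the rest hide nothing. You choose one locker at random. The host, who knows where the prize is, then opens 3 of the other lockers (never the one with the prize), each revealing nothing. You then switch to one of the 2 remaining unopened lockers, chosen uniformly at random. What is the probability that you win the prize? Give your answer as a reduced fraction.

5/12

Your original locker holds the prize with probability 1/6, so the other 5 collectively hold it with probability 5/6.
The host can always find 3 empty lockers to open, so the reveals don't change that 5/6; it is now spread over the 2 remaining unopened lockers.
P(win by switching) = (5/6) · (1/2) = 5/12.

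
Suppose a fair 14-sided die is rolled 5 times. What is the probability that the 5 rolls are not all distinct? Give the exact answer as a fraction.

2657/4802

P(all 5 different) = 14/14 · 13/14 · ··· · 10/14 = 2145/4802.
P(at least two equal) = 1 − 2145/4802 = 2657/4802.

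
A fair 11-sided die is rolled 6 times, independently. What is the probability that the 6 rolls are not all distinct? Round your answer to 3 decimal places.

P(all 6 different) = 11/11 · 10/11 · ··· · 6/11 ≈ 0.188.
P(at least two equal) = 1 − 0.188 = 0.812.

0.812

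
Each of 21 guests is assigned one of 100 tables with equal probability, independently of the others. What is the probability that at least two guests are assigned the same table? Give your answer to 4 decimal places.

0.8957

It's easier to compute the probability that all 21 are distinct.
P(all distinct) = 100/100 · 99/100 · ··· · 80/100 ≈ 0.1043.
So the probability of at least one match is 1 − 0.1043 = 0.8957.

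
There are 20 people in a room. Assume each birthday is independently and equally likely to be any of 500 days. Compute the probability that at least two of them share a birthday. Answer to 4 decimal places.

0.3196

It's easier to compute the probability that all 20 are distinct.
P(all distinct) = 500/500 · 499/500 · ··· · 481/500 ≈ 0.6804.
So the probability of at least one match is 1 − 0.6804 = 0.3196.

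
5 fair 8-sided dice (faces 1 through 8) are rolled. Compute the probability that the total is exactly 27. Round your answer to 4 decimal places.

0.0534

There are 8^5 = 32768 equally likely outcomes.
The number of ordered 5-tuples from {1,…,8} summing to 27 is 1750.
P(sum = 27) = 1750/32768 = 875/16384 ≈ 0.0534.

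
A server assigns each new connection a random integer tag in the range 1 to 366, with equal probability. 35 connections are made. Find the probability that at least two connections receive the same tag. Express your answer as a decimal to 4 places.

It's easier to compute the probability that all 35 are distinct.
P(all distinct) = 366/366 · 365/366 · ··· · 332/366 ≈ 0.1865.
So the probability of at least one match is 1 − 0.1865 = 0.8135.

0.8135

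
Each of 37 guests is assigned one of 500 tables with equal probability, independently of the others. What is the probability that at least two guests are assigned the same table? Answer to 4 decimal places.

It's easier to compute the probability that all 37 are distinct.
P(all distinct) = 500/500 · 499/500 · ··· · 464/500 ≈ 0.2552.
So the probability of at least one match is 1 − 0.2552 = 0.7448.

0.7448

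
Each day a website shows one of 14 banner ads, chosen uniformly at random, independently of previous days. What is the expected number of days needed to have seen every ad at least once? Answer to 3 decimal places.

45.522

After i distinct types are collected, each trial gives a new one with probability (14−i)/14, so the expected wait for the next new type is 14/(14−i).
E = 14/14 + 14/13 + 14/12 + 14/11 + 14/10 + 14/9 + 14/8 + 14/7 + 14/6 + 14/5 + 14/4 + 14/3 + 14/2 + 14/1 = 1171733/25740 ≈ 45.522.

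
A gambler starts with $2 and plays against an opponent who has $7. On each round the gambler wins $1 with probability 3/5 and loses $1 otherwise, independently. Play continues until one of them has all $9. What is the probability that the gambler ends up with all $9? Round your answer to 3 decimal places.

Let r = q/p = (2/5)/(3/5) = 2/3. The recurrence P(i) = p·P(i+1) + q·P(i−1) with P(0)=0, P(9)=1 gives P(i) = (1 − r^i)/(1 − r^9).
P(2) = (1 − (2/3)^2) / (1 − (2/3)^9) = 10935/19171 ≈ 0.570.

0.570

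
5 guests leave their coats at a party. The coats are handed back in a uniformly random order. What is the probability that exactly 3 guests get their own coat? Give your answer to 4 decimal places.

0.0833

Choose which 3 of the 5 are fixed: C(5,3) = 10 ways.
The remaining 2 must have no fixed point: D(2) = 1.
P = 10·1/120 = 1/12 ≈ 0.0833.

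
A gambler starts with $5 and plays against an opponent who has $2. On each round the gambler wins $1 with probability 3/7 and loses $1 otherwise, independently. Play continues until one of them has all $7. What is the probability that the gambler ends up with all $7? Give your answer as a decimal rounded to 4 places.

Let r = q/p = (4/7)/(3/7) = 4/3. The recurrence P(i) = p·P(i+1) + q·P(i−1) with P(0)=0, P(7)=1 gives P(i) = (1 − r^i)/(1 − r^7).
P(5) = (1 − (4/3)^5) / (1 − (4/3)^7) = 7029/14197 ≈ 0.4951.

0.4951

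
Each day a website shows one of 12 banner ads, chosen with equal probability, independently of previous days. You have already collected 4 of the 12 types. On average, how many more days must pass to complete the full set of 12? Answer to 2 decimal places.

32.61

Starting from 4 distinct types, each trial gives a new one with probability (12−i)/12 when i types are held, so the wait for the next new type is 12/(12−i).
E = 12/8 + 12/7 + 12/6 + 12/5 + 12/4 + 12/3 + 12/2 + 12/1 = 2283/70 ≈ 32.61.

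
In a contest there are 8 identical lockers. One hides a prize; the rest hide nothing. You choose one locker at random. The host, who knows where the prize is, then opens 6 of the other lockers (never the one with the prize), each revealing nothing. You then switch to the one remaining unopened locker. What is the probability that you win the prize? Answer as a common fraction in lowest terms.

Your original locker holds the prize with probability 1/8, so the other 7 collectively hold it with probability 7/8.
The host can always find 6 empty lockers to open, so the reveals don't change that 7/8; it is now spread over the 1 remaining unopened locker.
P(win by switching) = (7/8) · (1/1) = 7/8.

7/8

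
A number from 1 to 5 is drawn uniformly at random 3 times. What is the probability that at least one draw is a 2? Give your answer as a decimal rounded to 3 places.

0.488

P(no draw is a 2) = (4/5)^3 ≈ 0.512.
P(at least one) = 1 − 0.512 = 0.488.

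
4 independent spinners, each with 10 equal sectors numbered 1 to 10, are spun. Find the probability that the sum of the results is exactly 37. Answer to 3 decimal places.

0.002

There are 10^4 = 10000 equally likely outcomes.
The number of ordered 4-tuples from {1,…,10} summing to 37 is 20.
P(sum = 37) = 20/10000 = 1/500 ≈ 0.002.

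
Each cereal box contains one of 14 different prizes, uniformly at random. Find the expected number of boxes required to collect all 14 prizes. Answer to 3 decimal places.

45.522

After i distinct types are collected, each trial gives a new one with probability (14−i)/14, so the expected wait for the next new type is 14/(14−i).
E = 14/14 + 14/13 + 14/12 + 14/11 + 14/10 + 14/9 + 14/8 + 14/7 + 14/6 + 14/5 + 14/4 + 14/3 + 14/2 + 14/1 = 1171733/25740 ≈ 45.522.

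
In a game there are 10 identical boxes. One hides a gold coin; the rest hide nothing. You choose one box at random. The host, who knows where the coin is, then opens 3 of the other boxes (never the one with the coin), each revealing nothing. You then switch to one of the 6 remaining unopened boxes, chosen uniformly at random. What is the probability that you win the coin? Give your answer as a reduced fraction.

3/20

Your original box holds the coin with probability 1/10, so the other 9 collectively hold it with probability 9/10.
The host can always find 3 empty boxes to open, so the reveals don't change that 9/10; it is now spread over the 6 remaining unopened boxes.
P(win by switching) = (9/10) · (1/6) = 3/20.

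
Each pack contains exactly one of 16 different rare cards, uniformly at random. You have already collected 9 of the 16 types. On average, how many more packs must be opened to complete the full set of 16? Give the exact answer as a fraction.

1452/35

Starting from 9 distinct types, each trial gives a new one with probability (16−i)/16 when i types are held, so the wait for the next new type is 16/(16−i).
E = 16/7 + 16/6 + 16/5 + 16/4 + 16/3 + 16/2 + 16/1 = 1452/35.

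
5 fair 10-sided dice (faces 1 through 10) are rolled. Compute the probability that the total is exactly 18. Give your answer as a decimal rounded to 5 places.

There are 10^5 = 100000 equally likely outcomes.
The number of ordered 5-tuples from {1,…,10} summing to 18 is 2205.
P(sum = 18) = 2205/100000 = 441/20000 ≈ 0.02205.

0.02205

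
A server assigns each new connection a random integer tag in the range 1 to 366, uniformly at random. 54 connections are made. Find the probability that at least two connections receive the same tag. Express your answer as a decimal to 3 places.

0.984

It's easier to compute the probability that all 54 are distinct.
P(all distinct) = 366/366 · 365/366 · ··· · 313/366 ≈ 0.016.
So the probability of at least one match is 1 − 0.016 = 0.984.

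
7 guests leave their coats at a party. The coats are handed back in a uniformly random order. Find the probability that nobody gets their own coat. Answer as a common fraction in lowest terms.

103/280

This is the derangement probability: permutations of 7 with no fixed point.
D(7) = 7! · (1 − 1/1! + 1/2! − ··· + (−1)^7/7!) = 1854.
P = 1854/5040 = 103/280.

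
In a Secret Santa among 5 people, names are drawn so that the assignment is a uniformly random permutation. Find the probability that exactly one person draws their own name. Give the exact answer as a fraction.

3/8

Choose which one is fixed: C(5,1) = 5 ways.
The remaining 4 must have no fixed point: D(4) = 9.
P = 5·9/120 = 3/8.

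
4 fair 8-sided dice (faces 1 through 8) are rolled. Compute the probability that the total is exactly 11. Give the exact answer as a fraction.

15/512

There are 8^4 = 4096 equally likely outcomes.
The number of ordered 4-tuples from {1,…,8} summing to 11 is 120.
P(sum = 11) = 120/4096 = 15/512.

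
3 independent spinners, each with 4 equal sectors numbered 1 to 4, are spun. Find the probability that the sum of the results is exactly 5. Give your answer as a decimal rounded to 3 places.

0.094

There are 4^3 = 64 equally likely outcomes.
The number of ordered 3-tuples from {1,…,4} summing to 5 is 6.
P(sum = 5) = 6/64 = 3/32 ≈ 0.094.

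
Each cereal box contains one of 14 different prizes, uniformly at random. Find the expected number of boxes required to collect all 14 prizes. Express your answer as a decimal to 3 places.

After i distinct types are collected, each trial gives a new one with probability (14−i)/14, so the expected wait for the next new type is 14/(14−i).
E = 14/14 + 14/13 + 14/12 + 14/11 + 14/10 + 14/9 + 14/8 + 14/7 + 14/6 + 14/5 + 14/4 + 14/3 + 14/2 + 14/1 = 1171733/25740 ≈ 45.522.

45.522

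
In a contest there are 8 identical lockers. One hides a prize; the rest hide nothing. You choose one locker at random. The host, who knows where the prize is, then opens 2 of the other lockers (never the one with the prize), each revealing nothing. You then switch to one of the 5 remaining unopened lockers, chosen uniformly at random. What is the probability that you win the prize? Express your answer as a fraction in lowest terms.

Your original locker holds the prize with probability 1/8, so the other 7 collectively hold it with probability 7/8.
The host can always find 2 empty lockers to open, so the reveals don't change that 7/8; it is now spread over the 5 remaining unopened lockers.
P(win by switching) = (7/8) · (1/5) = 7/40.

7/40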